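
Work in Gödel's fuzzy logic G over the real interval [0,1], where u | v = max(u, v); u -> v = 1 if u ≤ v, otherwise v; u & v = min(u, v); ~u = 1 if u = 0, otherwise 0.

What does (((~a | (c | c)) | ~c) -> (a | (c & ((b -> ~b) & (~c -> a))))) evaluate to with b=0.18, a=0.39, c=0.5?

0.39

~a: Gödel ¬ of 0.39 = 0 (operand ≠ 0)
(c | c) = max(0.5, 0.5) = 0.5
(~a | (c | c)) = max(0, 0.5) = 0.5
~c: Gödel ¬ of 0.5 = 0 (operand ≠ 0)
((~a | (c | c)) | ~c) = max(0.5, 0) = 0.5
~b: Gödel ¬ of 0.18 = 0 (operand ≠ 0)
(b -> ~b): 0.18 > 0, so result = 0
~c: Gödel ¬ of 0.5 = 0 (operand ≠ 0)
(~c -> a): 0 ≤ 0.39, so result = 1
((b -> ~b) & (~c -> a)) = min(0, 1) = 0
(c & ((b -> ~b) & (~c -> a))) = min(0.5, 0) = 0
(a | (c & ((b -> ~b) & (~c -> a)))) = max(0.39, 0) = 0.39
(((~a | (c | c)) | ~c) -> (a | (c & ((b -> ~b) & (~c -> a))))): 0.5 > 0.39, so result = 0.39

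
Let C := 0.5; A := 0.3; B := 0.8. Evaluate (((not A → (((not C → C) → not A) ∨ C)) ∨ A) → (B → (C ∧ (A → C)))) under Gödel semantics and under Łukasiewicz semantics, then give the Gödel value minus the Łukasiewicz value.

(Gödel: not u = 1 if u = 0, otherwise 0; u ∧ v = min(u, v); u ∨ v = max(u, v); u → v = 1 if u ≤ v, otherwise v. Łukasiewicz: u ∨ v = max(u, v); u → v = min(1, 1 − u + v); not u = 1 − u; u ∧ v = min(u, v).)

-0.20

Gödel evaluation:
  not A: Gödel ¬ of 0.3 = 0 (operand ≠ 0)
  not C: Gödel ¬ of 0.5 = 0 (operand ≠ 0)
  (not C → C): 0 ≤ 0.5, so result = 1
  not A: Gödel ¬ of 0.3 = 0 (operand ≠ 0)
  ((not C → C) → not A): 1 > 0, so result = 0
  (((not C → C) → not A) ∨ C) = max(0, 0.5) = 0.5
  (not A → (((not C → C) → not A) ∨ C)): 0 ≤ 0.5, so result = 1
  ((not A → (((not C → C) → not A) ∨ C)) ∨ A) = max(1, 0.3) = 1
  (A → C): 0.3 ≤ 0.5, so result = 1
  (C ∧ (A → C)) = min(0.5, 1) = 0.5
  (B → (C ∧ (A → C))): 0.8 > 0.5, so result = 0.5
  (((not A → (((not C → C) → not A) ∨ C)) ∨ A) → (B → (C ∧ (A → C)))): 1 > 0.5, so result = 0.5
  Gödel value = 0.5
Łukasiewicz evaluation:
  not A: Łukasiewicz ¬ gives 1 − 0.3 = 0.7
  not C: Łukasiewicz ¬ gives 1 − 0.5 = 0.5
  (not C → C): min(1, 1 − 0.5 + 0.5) = 1
  not A: Łukasiewicz ¬ gives 1 − 0.3 = 0.7
  ((not C → C) → not A): min(1, 1 − 1 + 0.7) = 0.7
  (((not C → C) → not A) ∨ C) = max(0.7, 0.5) = 0.7
  (not A → (((not C → C) → not A) ∨ C)): min(1, 1 − 0.7 + 0.7) = 1
  ((not A → (((not C → C) → not A) ∨ C)) ∨ A) = max(1, 0.3) = 1
  (A → C): min(1, 1 − 0.3 + 0.5) = 1
  (C ∧ (A → C)) = min(0.5, 1) = 0.5
  (B → (C ∧ (A → C))): min(1, 1 − 0.8 + 0.5) = 0.7
  (((not A → (((not C → C) → not A) ∨ C)) ∨ A) → (B → (C ∧ (A → C)))): min(1, 1 − 1 + 0.7) = 0.7
  Łukasiewicz value = 0.7
Difference: 0.5 − 0.7 = -0.20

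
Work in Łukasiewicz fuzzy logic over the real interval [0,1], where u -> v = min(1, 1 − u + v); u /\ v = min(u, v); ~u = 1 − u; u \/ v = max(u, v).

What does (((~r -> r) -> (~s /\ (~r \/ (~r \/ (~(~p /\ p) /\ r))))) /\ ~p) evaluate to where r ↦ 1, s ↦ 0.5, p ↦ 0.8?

0.20

~r: Łukasiewicz ¬ gives 1 − 1 = 0
(~r -> r): min(1, 1 − 0 + 1) = 1
~s: Łukasiewicz ¬ gives 1 − 0.5 = 0.5
~r: Łukasiewicz ¬ gives 1 − 1 = 0
~r: Łukasiewicz ¬ gives 1 − 1 = 0
~p: Łukasiewicz ¬ gives 1 − 0.8 = 0.2
(~p /\ p) = min(0.2, 0.8) = 0.2
~(~p /\ p): Łukasiewicz ¬ gives 1 − 0.2 = 0.8
(~(~p /\ p) /\ r) = min(0.8, 1) = 0.8
(~r \/ (~(~p /\ p) /\ r)) = max(0, 0.8) = 0.8
(~r \/ (~r \/ (~(~p /\ p) /\ r))) = max(0, 0.8) = 0.8
(~s /\ (~r \/ (~r \/ (~(~p /\ p) /\ r)))) = min(0.5, 0.8) = 0.5
((~r -> r) -> (~s /\ (~r \/ (~r \/ (~(~p /\ p) /\ r))))): min(1, 1 − 1 + 0.5) = 0.5
~p: Łukasiewicz ¬ gives 1 − 0.8 = 0.2
(((~r -> r) -> (~s /\ (~r \/ (~r \/ (~(~p /\ p) /\ r))))) /\ ~p) = min(0.5, 0.2) = 0.2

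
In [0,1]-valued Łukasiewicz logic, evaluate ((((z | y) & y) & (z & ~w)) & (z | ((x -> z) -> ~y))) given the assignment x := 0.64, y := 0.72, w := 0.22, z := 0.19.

0.19

(z | y) = max(0.19, 0.72) = 0.72
((z | y) & y) = min(0.72, 0.72) = 0.72
~w: Łukasiewicz ¬ gives 1 − 0.22 = 0.78
(z & ~w) = min(0.19, 0.78) = 0.19
(((z | y) & y) & (z & ~w)) = min(0.72, 0.19) = 0.19
(x -> z): min(1, 1 − 0.64 + 0.19) = 0.55
~y: Łukasiewicz ¬ gives 1 − 0.72 = 0.28
((x -> z) -> ~y): min(1, 1 − 0.55 + 0.28) = 0.73
(z | ((x -> z) -> ~y)) = max(0.19, 0.73) = 0.73
((((z | y) & y) & (z & ~w)) & (z | ((x -> z) -> ~y))) = min(0.19, 0.73) = 0.19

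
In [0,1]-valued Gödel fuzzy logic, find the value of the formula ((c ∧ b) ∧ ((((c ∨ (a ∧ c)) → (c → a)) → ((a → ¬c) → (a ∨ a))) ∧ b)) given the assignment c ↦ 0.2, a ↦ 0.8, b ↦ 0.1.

(c ∧ b) = min(0.2, 0.1) = 0.1
(a ∧ c) = min(0.8, 0.2) = 0.2
(c ∨ (a ∧ c)) = max(0.2, 0.2) = 0.2
(c → a): 0.2 ≤ 0.8, so result = 1
((c ∨ (a ∧ c)) → (c → a)): 0.2 ≤ 1, so result = 1
¬c: Gödel ¬ of 0.2 = 0 (operand ≠ 0)
(a → ¬c): 0.8 > 0, so result = 0
(a ∨ a) = max(0.8, 0.8) = 0.8
((a → ¬c) → (a ∨ a)): 0 ≤ 0.8, so result = 1
(((c ∨ (a ∧ c)) → (c → a)) → ((a → ¬c) → (a ∨ a))): 1 ≤ 1, so result = 1
((((c ∨ (a ∧ c)) → (c → a)) → ((a → ¬c) → (a ∨ a))) ∧ b) = min(1, 0.1) = 0.1
((c ∧ b) ∧ ((((c ∨ (a ∧ c)) → (c → a)) → ((a → ¬c) → (a ∨ a))) ∧ b)) = min(0.1, 0.1) = 0.1

0.10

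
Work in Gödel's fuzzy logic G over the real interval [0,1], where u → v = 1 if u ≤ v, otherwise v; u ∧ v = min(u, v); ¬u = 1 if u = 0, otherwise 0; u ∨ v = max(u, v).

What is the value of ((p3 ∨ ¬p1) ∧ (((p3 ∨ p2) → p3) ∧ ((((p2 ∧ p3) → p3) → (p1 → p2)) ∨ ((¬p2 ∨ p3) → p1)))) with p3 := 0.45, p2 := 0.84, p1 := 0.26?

0.45

¬p1: Gödel ¬ of 0.26 = 0 (operand ≠ 0)
(p3 ∨ ¬p1) = max(0.45, 0) = 0.45
(p3 ∨ p2) = max(0.45, 0.84) = 0.84
((p3 ∨ p2) → p3): 0.84 > 0.45, so result = 0.45
(p2 ∧ p3) = min(0.84, 0.45) = 0.45
((p2 ∧ p3) → p3): 0.45 ≤ 0.45, so result = 1
(p1 → p2): 0.26 ≤ 0.84, so result = 1
(((p2 ∧ p3) → p3) → (p1 → p2)): 1 ≤ 1, so result = 1
¬p2: Gödel ¬ of 0.84 = 0 (operand ≠ 0)
(¬p2 ∨ p3) = max(0, 0.45) = 0.45
((¬p2 ∨ p3) → p1): 0.45 > 0.26, so result = 0.26
((((p2 ∧ p3) → p3) → (p1 → p2)) ∨ ((¬p2 ∨ p3) → p1)) = max(1, 0.26) = 1
(((p3 ∨ p2) → p3) ∧ ((((p2 ∧ p3) → p3) → (p1 → p2)) ∨ ((¬p2 ∨ p3) → p1))) = min(0.45, 1) = 0.45
((p3 ∨ ¬p1) ∧ (((p3 ∨ p2) → p3) ∧ ((((p2 ∧ p3) → p3) → (p1 → p2)) ∨ ((¬p2 ∨ p3) → p1)))) = min(0.45, 0.45) = 0.45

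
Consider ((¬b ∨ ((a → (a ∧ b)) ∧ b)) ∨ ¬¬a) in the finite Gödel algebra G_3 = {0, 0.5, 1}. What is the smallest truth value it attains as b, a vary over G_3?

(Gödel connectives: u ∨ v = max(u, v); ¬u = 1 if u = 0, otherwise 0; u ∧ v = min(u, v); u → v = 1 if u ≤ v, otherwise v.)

The minimum is attained at b = 0.5, a = 0:
  ¬b: Gödel ¬ of 0.5 = 0 (operand ≠ 0)
  (a ∧ b) = min(0, 0.5) = 0
  (a → (a ∧ b)): 0 ≤ 0, so result = 1
  ((a → (a ∧ b)) ∧ b) = min(1, 0.5) = 0.5
  (¬b ∨ ((a → (a ∧ b)) ∧ b)) = max(0, 0.5) = 0.5
  ¬a: Gödel ¬ of 0 = 1 (operand is 0)
  ¬¬a: Gödel ¬ of 1 = 0 (operand ≠ 0)
  ((¬b ∨ ((a → (a ∧ b)) ∧ b)) ∨ ¬¬a) = max(0.5, 0) = 0.5
Checking all 9 assignments confirms none give a value below 0.50.

0.50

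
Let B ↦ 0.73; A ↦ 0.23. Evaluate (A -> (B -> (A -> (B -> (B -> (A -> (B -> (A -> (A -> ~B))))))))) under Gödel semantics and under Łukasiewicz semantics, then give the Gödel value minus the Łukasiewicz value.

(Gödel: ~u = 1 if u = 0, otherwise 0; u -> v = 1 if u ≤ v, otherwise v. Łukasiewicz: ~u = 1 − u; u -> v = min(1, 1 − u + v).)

-1.00

Gödel evaluation:
  ~B: Gödel ¬ of 0.73 = 0 (operand ≠ 0)
  (A -> ~B): 0.23 > 0, so result = 0
  (A -> (A -> ~B)): 0.23 > 0, so result = 0
  (B -> (A -> (A -> ~B))): 0.73 > 0, so result = 0
  (A -> (B -> (A -> (A -> ~B)))): 0.23 > 0, so result = 0
  (B -> (A -> (B -> (A -> (A -> ~B))))): 0.73 > 0, so result = 0
  (B -> (B -> (A -> (B -> (A -> (A -> ~B)))))): 0.73 > 0, so result = 0
  (A -> (B -> (B -> (A -> (B -> (A -> (A -> ~B))))))): 0.23 > 0, so result = 0
  (B -> (A -> (B -> (B -> (A -> (B -> (A -> (A -> ~B)))))))): 0.73 > 0, so result = 0
  (A -> (B -> (A -> (B -> (B -> (A -> (B -> (A -> (A -> ~B))))))))): 0.23 > 0, so result = 0
  Gödel value = 0
Łukasiewicz evaluation:
  ~B: Łukasiewicz ¬ gives 1 − 0.73 = 0.27
  (A -> ~B): min(1, 1 − 0.23 + 0.27) = 1
  (A -> (A -> ~B)): min(1, 1 − 0.23 + 1) = 1
  (B -> (A -> (A -> ~B))): min(1, 1 − 0.73 + 1) = 1
  (A -> (B -> (A -> (A -> ~B)))): min(1, 1 − 0.23 + 1) = 1
  (B -> (A -> (B -> (A -> (A -> ~B))))): min(1, 1 − 0.73 + 1) = 1
  (B -> (B -> (A -> (B -> (A -> (A -> ~B)))))): min(1, 1 − 0.73 + 1) = 1
  (A -> (B -> (B -> (A -> (B -> (A -> (A -> ~B))))))): min(1, 1 − 0.23 + 1) = 1
  (B -> (A -> (B -> (B -> (A -> (B -> (A -> (A -> ~B)))))))): min(1, 1 − 0.73 + 1) = 1
  (A -> (B -> (A -> (B -> (B -> (A -> (B -> (A -> (A -> ~B))))))))): min(1, 1 − 0.23 + 1) = 1
  Łukasiewicz value = 1
Difference: 0 − 1 = -1.00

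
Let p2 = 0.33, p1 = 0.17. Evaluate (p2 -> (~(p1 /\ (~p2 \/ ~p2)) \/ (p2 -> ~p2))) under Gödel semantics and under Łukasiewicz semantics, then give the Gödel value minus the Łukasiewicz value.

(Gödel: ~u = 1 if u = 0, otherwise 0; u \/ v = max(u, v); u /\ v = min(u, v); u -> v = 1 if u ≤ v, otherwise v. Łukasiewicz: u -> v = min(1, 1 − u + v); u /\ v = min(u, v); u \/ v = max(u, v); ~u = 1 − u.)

Gödel evaluation:
  ~p2: Gödel ¬ of 0.33 = 0 (operand ≠ 0)
  ~p2: Gödel ¬ of 0.33 = 0 (operand ≠ 0)
  (~p2 \/ ~p2) = max(0, 0) = 0
  (p1 /\ (~p2 \/ ~p2)) = min(0.17, 0) = 0
  ~(p1 /\ (~p2 \/ ~p2)): Gödel ¬ of 0 = 1 (operand is 0)
  ~p2: Gödel ¬ of 0.33 = 0 (operand ≠ 0)
  (p2 -> ~p2): 0.33 > 0, so result = 0
  (~(p1 /\ (~p2 \/ ~p2)) \/ (p2 -> ~p2)) = max(1, 0) = 1
  (p2 -> (~(p1 /\ (~p2 \/ ~p2)) \/ (p2 -> ~p2))): 0.33 ≤ 1, so result = 1
  Gödel value = 1
Łukasiewicz evaluation:
  ~p2: Łukasiewicz ¬ gives 1 − 0.33 = 0.67
  ~p2: Łukasiewicz ¬ gives 1 − 0.33 = 0.67
  (~p2 \/ ~p2) = max(0.67, 0.67) = 0.67
  (p1 /\ (~p2 \/ ~p2)) = min(0.17, 0.67) = 0.17
  ~(p1 /\ (~p2 \/ ~p2)): Łukasiewicz ¬ gives 1 − 0.17 = 0.83
  ~p2: Łukasiewicz ¬ gives 1 − 0.33 = 0.67
  (p2 -> ~p2): min(1, 1 − 0.33 + 0.67) = 1
  (~(p1 /\ (~p2 \/ ~p2)) \/ (p2 -> ~p2)) = max(0.83, 1) = 1
  (p2 -> (~(p1 /\ (~p2 \/ ~p2)) \/ (p2 -> ~p2))): min(1, 1 − 0.33 + 1) = 1
  Łukasiewicz value = 1
Difference: 1 − 1 = 0.00

0.00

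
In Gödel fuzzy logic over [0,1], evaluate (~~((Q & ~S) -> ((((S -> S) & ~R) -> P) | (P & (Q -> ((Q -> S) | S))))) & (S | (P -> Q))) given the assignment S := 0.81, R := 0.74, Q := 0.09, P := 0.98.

0.81

~S: Gödel ¬ of 0.81 = 0 (operand ≠ 0)
(Q & ~S) = min(0.09, 0) = 0
(S -> S): 0.81 ≤ 0.81, so result = 1
~R: Gödel ¬ of 0.74 = 0 (operand ≠ 0)
((S -> S) & ~R) = min(1, 0) = 0
(((S -> S) & ~R) -> P): 0 ≤ 0.98, so result = 1
(Q -> S): 0.09 ≤ 0.81, so result = 1
((Q -> S) | S) = max(1, 0.81) = 1
(Q -> ((Q -> S) | S)): 0.09 ≤ 1, so result = 1
(P & (Q -> ((Q -> S) | S))) = min(0.98, 1) = 0.98
((((S -> S) & ~R) -> P) | (P & (Q -> ((Q -> S) | S)))) = max(1, 0.98) = 1
((Q & ~S) -> ((((S -> S) & ~R) -> P) | (P & (Q -> ((Q -> S) | S))))): 0 ≤ 1, so result = 1
~((Q & ~S) -> ((((S -> S) & ~R) -> P) | (P & (Q -> ((Q -> S) | S))))): Gödel ¬ of 1 = 0 (operand ≠ 0)
~~((Q & ~S) -> ((((S -> S) & ~R) -> P) | (P & (Q -> ((Q -> S) | S))))): Gödel ¬ of 0 = 1 (operand is 0)
(P -> Q): 0.98 > 0.09, so result = 0.09
(S | (P -> Q)) = max(0.81, 0.09) = 0.81
(~~((Q & ~S) -> ((((S -> S) & ~R) -> P) | (P & (Q -> ((Q -> S) | S))))) & (S | (P -> Q))) = min(1, 0.81) = 0.81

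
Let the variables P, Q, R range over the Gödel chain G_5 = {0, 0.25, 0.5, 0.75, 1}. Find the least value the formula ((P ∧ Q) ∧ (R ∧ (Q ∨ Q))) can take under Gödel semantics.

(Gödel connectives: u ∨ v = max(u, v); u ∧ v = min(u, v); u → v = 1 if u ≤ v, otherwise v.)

0.00

The minimum is attained at P = 0, Q = 0, R = 0:
  (P ∧ Q) = min(0, 0) = 0
  (Q ∨ Q) = max(0, 0) = 0
  (R ∧ (Q ∨ Q)) = min(0, 0) = 0
  ((P ∧ Q) ∧ (R ∧ (Q ∨ Q))) = min(0, 0) = 0
Checking all 125 assignments confirms none give a value below 0.00.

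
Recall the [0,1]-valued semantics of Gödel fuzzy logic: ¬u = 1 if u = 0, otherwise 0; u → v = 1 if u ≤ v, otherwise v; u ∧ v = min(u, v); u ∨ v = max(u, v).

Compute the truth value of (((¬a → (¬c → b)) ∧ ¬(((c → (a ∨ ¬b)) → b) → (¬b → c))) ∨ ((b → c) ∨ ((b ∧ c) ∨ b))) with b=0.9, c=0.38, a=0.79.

0.90

¬a: Gödel ¬ of 0.79 = 0 (operand ≠ 0)
¬c: Gödel ¬ of 0.38 = 0 (operand ≠ 0)
(¬c → b): 0 ≤ 0.9, so result = 1
(¬a → (¬c → b)): 0 ≤ 1, so result = 1
¬b: Gödel ¬ of 0.9 = 0 (operand ≠ 0)
(a ∨ ¬b) = max(0.79, 0) = 0.79
(c → (a ∨ ¬b)): 0.38 ≤ 0.79, so result = 1
((c → (a ∨ ¬b)) → b): 1 > 0.9, so result = 0.9
¬b: Gödel ¬ of 0.9 = 0 (operand ≠ 0)
(¬b → c): 0 ≤ 0.38, so result = 1
(((c → (a ∨ ¬b)) → b) → (¬b → c)): 0.9 ≤ 1, so result = 1
¬(((c → (a ∨ ¬b)) → b) → (¬b → c)): Gödel ¬ of 1 = 0 (operand ≠ 0)
((¬a → (¬c → b)) ∧ ¬(((c → (a ∨ ¬b)) → b) → (¬b → c))) = min(1, 0) = 0
(b → c): 0.9 > 0.38, so result = 0.38
(b ∧ c) = min(0.9, 0.38) = 0.38
((b ∧ c) ∨ b) = max(0.38, 0.9) = 0.9
((b → c) ∨ ((b ∧ c) ∨ b)) = max(0.38, 0.9) = 0.9
(((¬a → (¬c → b)) ∧ ¬(((c → (a ∨ ¬b)) → b) → (¬b → c))) ∨ ((b → c) ∨ ((b ∧ c) ∨ b))) = max(0, 0.9) = 0.9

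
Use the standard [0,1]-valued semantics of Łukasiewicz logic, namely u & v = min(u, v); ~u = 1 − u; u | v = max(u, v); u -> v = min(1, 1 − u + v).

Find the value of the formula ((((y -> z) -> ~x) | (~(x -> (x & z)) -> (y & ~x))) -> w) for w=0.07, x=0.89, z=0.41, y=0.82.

0.44

(y -> z): min(1, 1 − 0.82 + 0.41) = 0.59
~x: Łukasiewicz ¬ gives 1 − 0.89 = 0.11
((y -> z) -> ~x): min(1, 1 − 0.59 + 0.11) = 0.52
(x & z) = min(0.89, 0.41) = 0.41
(x -> (x & z)): min(1, 1 − 0.89 + 0.41) = 0.52
~(x -> (x & z)): Łukasiewicz ¬ gives 1 − 0.52 = 0.48
~x: Łukasiewicz ¬ gives 1 − 0.89 = 0.11
(y & ~x) = min(0.82, 0.11) = 0.11
(~(x -> (x & z)) -> (y & ~x)): min(1, 1 − 0.48 + 0.11) = 0.63
(((y -> z) -> ~x) | (~(x -> (x & z)) -> (y & ~x))) = max(0.52, 0.63) = 0.63
((((y -> z) -> ~x) | (~(x -> (x & z)) -> (y & ~x))) -> w): min(1, 1 − 0.63 + 0.07) = 0.44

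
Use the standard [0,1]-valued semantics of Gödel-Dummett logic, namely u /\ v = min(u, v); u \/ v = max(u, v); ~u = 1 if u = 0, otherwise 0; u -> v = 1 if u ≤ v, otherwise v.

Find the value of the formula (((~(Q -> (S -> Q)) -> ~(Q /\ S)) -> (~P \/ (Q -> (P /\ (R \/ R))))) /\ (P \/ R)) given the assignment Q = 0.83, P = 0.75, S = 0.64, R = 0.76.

0.75

(S -> Q): 0.64 ≤ 0.83, so result = 1
(Q -> (S -> Q)): 0.83 ≤ 1, so result = 1
~(Q -> (S -> Q)): Gödel ¬ of 1 = 0 (operand ≠ 0)
(Q /\ S) = min(0.83, 0.64) = 0.64
~(Q /\ S): Gödel ¬ of 0.64 = 0 (operand ≠ 0)
(~(Q -> (S -> Q)) -> ~(Q /\ S)): 0 ≤ 0, so result = 1
~P: Gödel ¬ of 0.75 = 0 (operand ≠ 0)
(R \/ R) = max(0.76, 0.76) = 0.76
(P /\ (R \/ R)) = min(0.75, 0.76) = 0.75
(Q -> (P /\ (R \/ R))): 0.83 > 0.75, so result = 0.75
(~P \/ (Q -> (P /\ (R \/ R)))) = max(0, 0.75) = 0.75
((~(Q -> (S -> Q)) -> ~(Q /\ S)) -> (~P \/ (Q -> (P /\ (R \/ R))))): 1 > 0.75, so result = 0.75
(P \/ R) = max(0.75, 0.76) = 0.76
(((~(Q -> (S -> Q)) -> ~(Q /\ S)) -> (~P \/ (Q -> (P /\ (R \/ R))))) /\ (P \/ R)) = min(0.75, 0.76) = 0.75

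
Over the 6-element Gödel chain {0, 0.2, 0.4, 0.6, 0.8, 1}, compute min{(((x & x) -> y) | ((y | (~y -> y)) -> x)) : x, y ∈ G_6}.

The minimum is attained at x = 0.4, y = 0.2:
  (x & x) = min(0.4, 0.4) = 0.4
  ((x & x) -> y): 0.4 > 0.2, so result = 0.2
  ~y: Gödel ¬ of 0.2 = 0 (operand ≠ 0)
  (~y -> y): 0 ≤ 0.2, so result = 1
  (y | (~y -> y)) = max(0.2, 1) = 1
  ((y | (~y -> y)) -> x): 1 > 0.4, so result = 0.4
  (((x & x) -> y) | ((y | (~y -> y)) -> x)) = max(0.2, 0.4) = 0.4
Checking all 36 assignments confirms none give a value below 0.40.

0.40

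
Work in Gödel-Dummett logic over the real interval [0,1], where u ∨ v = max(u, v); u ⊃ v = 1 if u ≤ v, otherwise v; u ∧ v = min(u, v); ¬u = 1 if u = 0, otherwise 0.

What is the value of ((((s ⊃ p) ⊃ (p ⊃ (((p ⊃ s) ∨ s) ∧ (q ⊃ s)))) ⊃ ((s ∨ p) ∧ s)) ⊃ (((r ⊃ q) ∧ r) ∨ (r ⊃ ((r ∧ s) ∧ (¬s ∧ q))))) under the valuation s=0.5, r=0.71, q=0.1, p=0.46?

0.10

(s ⊃ p): 0.5 > 0.46, so result = 0.46
(p ⊃ s): 0.46 ≤ 0.5, so result = 1
((p ⊃ s) ∨ s) = max(1, 0.5) = 1
(q ⊃ s): 0.1 ≤ 0.5, so result = 1
(((p ⊃ s) ∨ s) ∧ (q ⊃ s)) = min(1, 1) = 1
(p ⊃ (((p ⊃ s) ∨ s) ∧ (q ⊃ s))): 0.46 ≤ 1, so result = 1
((s ⊃ p) ⊃ (p ⊃ (((p ⊃ s) ∨ s) ∧ (q ⊃ s)))): 0.46 ≤ 1, so result = 1
(s ∨ p) = max(0.5, 0.46) = 0.5
((s ∨ p) ∧ s) = min(0.5, 0.5) = 0.5
(((s ⊃ p) ⊃ (p ⊃ (((p ⊃ s) ∨ s) ∧ (q ⊃ s)))) ⊃ ((s ∨ p) ∧ s)): 1 > 0.5, so result = 0.5
(r ⊃ q): 0.71 > 0.1, so result = 0.1
((r ⊃ q) ∧ r) = min(0.1, 0.71) = 0.1
(r ∧ s) = min(0.71, 0.5) = 0.5
¬s: Gödel ¬ of 0.5 = 0 (operand ≠ 0)
(¬s ∧ q) = min(0, 0.1) = 0
((r ∧ s) ∧ (¬s ∧ q)) = min(0.5, 0) = 0
(r ⊃ ((r ∧ s) ∧ (¬s ∧ q))): 0.71 > 0, so result = 0
(((r ⊃ q) ∧ r) ∨ (r ⊃ ((r ∧ s) ∧ (¬s ∧ q)))) = max(0.1, 0) = 0.1
((((s ⊃ p) ⊃ (p ⊃ (((p ⊃ s) ∨ s) ∧ (q ⊃ s)))) ⊃ ((s ∨ p) ∧ s)) ⊃ (((r ⊃ q) ∧ r) ∨ (r ⊃ ((r ∧ s) ∧ (¬s ∧ q))))): 0.5 > 0.1, so result = 0.1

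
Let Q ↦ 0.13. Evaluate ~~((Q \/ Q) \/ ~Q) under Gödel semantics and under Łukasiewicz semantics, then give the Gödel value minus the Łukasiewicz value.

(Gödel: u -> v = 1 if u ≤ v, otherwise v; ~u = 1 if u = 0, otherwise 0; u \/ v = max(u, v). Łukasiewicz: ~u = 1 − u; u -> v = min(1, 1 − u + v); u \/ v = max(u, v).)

Gödel evaluation:
  (Q \/ Q) = max(0.13, 0.13) = 0.13
  ~Q: Gödel ¬ of 0.13 = 0 (operand ≠ 0)
  ((Q \/ Q) \/ ~Q) = max(0.13, 0) = 0.13
  ~((Q \/ Q) \/ ~Q): Gödel ¬ of 0.13 = 0 (operand ≠ 0)
  ~~((Q \/ Q) \/ ~Q): Gödel ¬ of 0 = 1 (operand is 0)
  Gödel value = 1
Łukasiewicz evaluation:
  (Q \/ Q) = max(0.13, 0.13) = 0.13
  ~Q: Łukasiewicz ¬ gives 1 − 0.13 = 0.87
  ((Q \/ Q) \/ ~Q) = max(0.13, 0.87) = 0.87
  ~((Q \/ Q) \/ ~Q): Łukasiewicz ¬ gives 1 − 0.87 = 0.13
  ~~((Q \/ Q) \/ ~Q): Łukasiewicz ¬ gives 1 − 0.13 = 0.87
  Łukasiewicz value = 0.87
Difference: 1 − 0.87 = 0.13

0.13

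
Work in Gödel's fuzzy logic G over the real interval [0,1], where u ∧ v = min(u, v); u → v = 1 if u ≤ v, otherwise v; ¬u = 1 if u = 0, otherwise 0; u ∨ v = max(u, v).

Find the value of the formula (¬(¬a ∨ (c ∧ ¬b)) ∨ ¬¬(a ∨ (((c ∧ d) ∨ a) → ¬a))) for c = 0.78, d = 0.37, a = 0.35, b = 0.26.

¬a: Gödel ¬ of 0.35 = 0 (operand ≠ 0)
¬b: Gödel ¬ of 0.26 = 0 (operand ≠ 0)
(c ∧ ¬b) = min(0.78, 0) = 0
(¬a ∨ (c ∧ ¬b)) = max(0, 0) = 0
¬(¬a ∨ (c ∧ ¬b)): Gödel ¬ of 0 = 1 (operand is 0)
(c ∧ d) = min(0.78, 0.37) = 0.37
((c ∧ d) ∨ a) = max(0.37, 0.35) = 0.37
¬a: Gödel ¬ of 0.35 = 0 (operand ≠ 0)
(((c ∧ d) ∨ a) → ¬a): 0.37 > 0, so result = 0
(a ∨ (((c ∧ d) ∨ a) → ¬a)) = max(0.35, 0) = 0.35
¬(a ∨ (((c ∧ d) ∨ a) → ¬a)): Gödel ¬ of 0.35 = 0 (operand ≠ 0)
¬¬(a ∨ (((c ∧ d) ∨ a) → ¬a)): Gödel ¬ of 0 = 1 (operand is 0)
(¬(¬a ∨ (c ∧ ¬b)) ∨ ¬¬(a ∨ (((c ∧ d) ∨ a) → ¬a))) = max(1, 1) = 1

1.00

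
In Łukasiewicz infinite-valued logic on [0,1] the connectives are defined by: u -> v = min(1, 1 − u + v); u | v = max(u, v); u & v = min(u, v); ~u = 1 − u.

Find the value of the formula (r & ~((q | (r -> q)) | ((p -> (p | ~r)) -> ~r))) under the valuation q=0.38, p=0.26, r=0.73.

(r -> q): min(1, 1 − 0.73 + 0.38) = 0.65
(q | (r -> q)) = max(0.38, 0.65) = 0.65
~r: Łukasiewicz ¬ gives 1 − 0.73 = 0.27
(p | ~r) = max(0.26, 0.27) = 0.27
(p -> (p | ~r)): min(1, 1 − 0.26 + 0.27) = 1
~r: Łukasiewicz ¬ gives 1 − 0.73 = 0.27
((p -> (p | ~r)) -> ~r): min(1, 1 − 1 + 0.27) = 0.27
((q | (r -> q)) | ((p -> (p | ~r)) -> ~r)) = max(0.65, 0.27) = 0.65
~((q | (r -> q)) | ((p -> (p | ~r)) -> ~r)): Łukasiewicz ¬ gives 1 − 0.65 = 0.35
(r & ~((q | (r -> q)) | ((p -> (p | ~r)) -> ~r))) = min(0.73, 0.35) = 0.35

0.35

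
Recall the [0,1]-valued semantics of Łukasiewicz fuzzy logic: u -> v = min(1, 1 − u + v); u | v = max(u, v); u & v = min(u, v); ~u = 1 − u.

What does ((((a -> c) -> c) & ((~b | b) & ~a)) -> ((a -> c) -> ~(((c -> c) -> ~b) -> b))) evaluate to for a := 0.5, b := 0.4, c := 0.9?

(a -> c): min(1, 1 − 0.5 + 0.9) = 1
((a -> c) -> c): min(1, 1 − 1 + 0.9) = 0.9
~b: Łukasiewicz ¬ gives 1 − 0.4 = 0.6
(~b | b) = max(0.6, 0.4) = 0.6
~a: Łukasiewicz ¬ gives 1 − 0.5 = 0.5
((~b | b) & ~a) = min(0.6, 0.5) = 0.5
(((a -> c) -> c) & ((~b | b) & ~a)) = min(0.9, 0.5) = 0.5
(a -> c): min(1, 1 − 0.5 + 0.9) = 1
(c -> c): min(1, 1 − 0.9 + 0.9) = 1
~b: Łukasiewicz ¬ gives 1 − 0.4 = 0.6
((c -> c) -> ~b): min(1, 1 − 1 + 0.6) = 0.6
(((c -> c) -> ~b) -> b): min(1, 1 − 0.6 + 0.4) = 0.8
~(((c -> c) -> ~b) -> b): Łukasiewicz ¬ gives 1 − 0.8 = 0.2
((a -> c) -> ~(((c -> c) -> ~b) -> b)): min(1, 1 − 1 + 0.2) = 0.2
((((a -> c) -> c) & ((~b | b) & ~a)) -> ((a -> c) -> ~(((c -> c) -> ~b) -> b))): min(1, 1 − 0.5 + 0.2) = 0.7

0.70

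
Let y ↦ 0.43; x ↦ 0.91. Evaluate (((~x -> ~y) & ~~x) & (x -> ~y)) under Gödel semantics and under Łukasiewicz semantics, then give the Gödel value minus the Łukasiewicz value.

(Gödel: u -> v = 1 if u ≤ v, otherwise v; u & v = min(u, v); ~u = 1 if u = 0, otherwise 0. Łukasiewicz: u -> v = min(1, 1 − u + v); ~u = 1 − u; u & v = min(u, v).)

-0.66

Gödel evaluation:
  ~x: Gödel ¬ of 0.91 = 0 (operand ≠ 0)
  ~y: Gödel ¬ of 0.43 = 0 (operand ≠ 0)
  (~x -> ~y): 0 ≤ 0, so result = 1
  ~x: Gödel ¬ of 0.91 = 0 (operand ≠ 0)
  ~~x: Gödel ¬ of 0 = 1 (operand is 0)
  ((~x -> ~y) & ~~x) = min(1, 1) = 1
  ~y: Gödel ¬ of 0.43 = 0 (operand ≠ 0)
  (x -> ~y): 0.91 > 0, so result = 0
  (((~x -> ~y) & ~~x) & (x -> ~y)) = min(1, 0) = 0
  Gödel value = 0
Łukasiewicz evaluation:
  ~x: Łukasiewicz ¬ gives 1 − 0.91 = 0.09
  ~y: Łukasiewicz ¬ gives 1 − 0.43 = 0.57
  (~x -> ~y): min(1, 1 − 0.09 + 0.57) = 1
  ~x: Łukasiewicz ¬ gives 1 − 0.91 = 0.09
  ~~x: Łukasiewicz ¬ gives 1 − 0.09 = 0.91
  ((~x -> ~y) & ~~x) = min(1, 0.91) = 0.91
  ~y: Łukasiewicz ¬ gives 1 − 0.43 = 0.57
  (x -> ~y): min(1, 1 − 0.91 + 0.57) = 0.66
  (((~x -> ~y) & ~~x) & (x -> ~y)) = min(0.91, 0.66) = 0.66
  Łukasiewicz value = 0.66
Difference: 0 − 0.66 = -0.66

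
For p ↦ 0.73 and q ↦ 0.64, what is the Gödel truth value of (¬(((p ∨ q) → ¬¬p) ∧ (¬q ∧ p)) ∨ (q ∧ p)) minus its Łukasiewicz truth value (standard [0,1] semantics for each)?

0.36

Gödel evaluation:
  (p ∨ q) = max(0.73, 0.64) = 0.73
  ¬p: Gödel ¬ of 0.73 = 0 (operand ≠ 0)
  ¬¬p: Gödel ¬ of 0 = 1 (operand is 0)
  ((p ∨ q) → ¬¬p): 0.73 ≤ 1, so result = 1
  ¬q: Gödel ¬ of 0.64 = 0 (operand ≠ 0)
  (¬q ∧ p) = min(0, 0.73) = 0
  (((p ∨ q) → ¬¬p) ∧ (¬q ∧ p)) = min(1, 0) = 0
  ¬(((p ∨ q) → ¬¬p) ∧ (¬q ∧ p)): Gödel ¬ of 0 = 1 (operand is 0)
  (q ∧ p) = min(0.64, 0.73) = 0.64
  (¬(((p ∨ q) → ¬¬p) ∧ (¬q ∧ p)) ∨ (q ∧ p)) = max(1, 0.64) = 1
  Gödel value = 1
Łukasiewicz evaluation:
  (p ∨ q) = max(0.73, 0.64) = 0.73
  ¬p: Łukasiewicz ¬ gives 1 − 0.73 = 0.27
  ¬¬p: Łukasiewicz ¬ gives 1 − 0.27 = 0.73
  ((p ∨ q) → ¬¬p): min(1, 1 − 0.73 + 0.73) = 1
  ¬q: Łukasiewicz ¬ gives 1 − 0.64 = 0.36
  (¬q ∧ p) = min(0.36, 0.73) = 0.36
  (((p ∨ q) → ¬¬p) ∧ (¬q ∧ p)) = min(1, 0.36) = 0.36
  ¬(((p ∨ q) → ¬¬p) ∧ (¬q ∧ p)): Łukasiewicz ¬ gives 1 − 0.36 = 0.64
  (q ∧ p) = min(0.64, 0.73) = 0.64
  (¬(((p ∨ q) → ¬¬p) ∧ (¬q ∧ p)) ∨ (q ∧ p)) = max(0.64, 0.64) = 0.64
  Łukasiewicz value = 0.64
Difference: 1 − 0.64 = 0.36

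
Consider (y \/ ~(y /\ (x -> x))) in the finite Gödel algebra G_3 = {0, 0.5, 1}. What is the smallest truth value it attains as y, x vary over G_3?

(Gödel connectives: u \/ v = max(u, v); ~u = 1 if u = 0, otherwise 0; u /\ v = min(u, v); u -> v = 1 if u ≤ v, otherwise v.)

0.50

The minimum is attained at y = 0.5, x = 0:
  (x -> x): 0 ≤ 0, so result = 1
  (y /\ (x -> x)) = min(0.5, 1) = 0.5
  ~(y /\ (x -> x)): Gödel ¬ of 0.5 = 0 (operand ≠ 0)
  (y \/ ~(y /\ (x -> x))) = max(0.5, 0) = 0.5
Checking all 9 assignments confirms none give a value below 0.50.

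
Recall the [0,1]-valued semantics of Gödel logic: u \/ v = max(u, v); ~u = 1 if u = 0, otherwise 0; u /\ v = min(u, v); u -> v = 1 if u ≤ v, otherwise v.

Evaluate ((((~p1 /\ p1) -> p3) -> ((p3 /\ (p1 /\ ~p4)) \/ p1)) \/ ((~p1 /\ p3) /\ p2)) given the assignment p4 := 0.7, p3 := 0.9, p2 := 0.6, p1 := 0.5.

~p1: Gödel ¬ of 0.5 = 0 (operand ≠ 0)
(~p1 /\ p1) = min(0, 0.5) = 0
((~p1 /\ p1) -> p3): 0 ≤ 0.9, so result = 1
~p4: Gödel ¬ of 0.7 = 0 (operand ≠ 0)
(p1 /\ ~p4) = min(0.5, 0) = 0
(p3 /\ (p1 /\ ~p4)) = min(0.9, 0) = 0
((p3 /\ (p1 /\ ~p4)) \/ p1) = max(0, 0.5) = 0.5
(((~p1 /\ p1) -> p3) -> ((p3 /\ (p1 /\ ~p4)) \/ p1)): 1 > 0.5, so result = 0.5
~p1: Gödel ¬ of 0.5 = 0 (operand ≠ 0)
(~p1 /\ p3) = min(0, 0.9) = 0
((~p1 /\ p3) /\ p2) = min(0, 0.6) = 0
((((~p1 /\ p1) -> p3) -> ((p3 /\ (p1 /\ ~p4)) \/ p1)) \/ ((~p1 /\ p3) /\ p2)) = max(0.5, 0) = 0.5

0.50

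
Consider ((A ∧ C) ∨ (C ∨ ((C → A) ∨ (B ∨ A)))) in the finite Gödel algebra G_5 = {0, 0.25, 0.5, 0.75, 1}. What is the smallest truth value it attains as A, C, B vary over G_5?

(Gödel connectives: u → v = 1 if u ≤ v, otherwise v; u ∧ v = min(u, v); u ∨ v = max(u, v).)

0.25

The minimum is attained at A = 0, C = 0.25, B = 0:
  (A ∧ C) = min(0, 0.25) = 0
  (C → A): 0.25 > 0, so result = 0
  (B ∨ A) = max(0, 0) = 0
  ((C → A) ∨ (B ∨ A)) = max(0, 0) = 0
  (C ∨ ((C → A) ∨ (B ∨ A))) = max(0.25, 0) = 0.25
  ((A ∧ C) ∨ (C ∨ ((C → A) ∨ (B ∨ A)))) = max(0, 0.25) = 0.25
Checking all 125 assignments confirms none give a value below 0.25.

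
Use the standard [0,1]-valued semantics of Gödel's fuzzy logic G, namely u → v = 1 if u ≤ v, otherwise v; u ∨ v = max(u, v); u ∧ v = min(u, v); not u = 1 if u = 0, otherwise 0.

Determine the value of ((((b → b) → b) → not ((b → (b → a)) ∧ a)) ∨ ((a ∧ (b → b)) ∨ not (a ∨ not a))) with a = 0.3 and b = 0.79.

(b → b): 0.79 ≤ 0.79, so result = 1
((b → b) → b): 1 > 0.79, so result = 0.79
(b → a): 0.79 > 0.3, so result = 0.3
(b → (b → a)): 0.79 > 0.3, so result = 0.3
((b → (b → a)) ∧ a) = min(0.3, 0.3) = 0.3
not ((b → (b → a)) ∧ a): Gödel ¬ of 0.3 = 0 (operand ≠ 0)
(((b → b) → b) → not ((b → (b → a)) ∧ a)): 0.79 > 0, so result = 0
(b → b): 0.79 ≤ 0.79, so result = 1
(a ∧ (b → b)) = min(0.3, 1) = 0.3
not a: Gödel ¬ of 0.3 = 0 (operand ≠ 0)
(a ∨ not a) = max(0.3, 0) = 0.3
not (a ∨ not a): Gödel ¬ of 0.3 = 0 (operand ≠ 0)
((a ∧ (b → b)) ∨ not (a ∨ not a)) = max(0.3, 0) = 0.3
((((b → b) → b) → not ((b → (b → a)) ∧ a)) ∨ ((a ∧ (b → b)) ∨ not (a ∨ not a))) = max(0, 0.3) = 0.3

0.30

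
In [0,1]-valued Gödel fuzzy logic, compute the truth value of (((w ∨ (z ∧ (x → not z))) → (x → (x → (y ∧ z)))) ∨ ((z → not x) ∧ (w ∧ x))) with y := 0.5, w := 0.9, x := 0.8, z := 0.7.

0.50

not z: Gödel ¬ of 0.7 = 0 (operand ≠ 0)
(x → not z): 0.8 > 0, so result = 0
(z ∧ (x → not z)) = min(0.7, 0) = 0
(w ∨ (z ∧ (x → not z))) = max(0.9, 0) = 0.9
(y ∧ z) = min(0.5, 0.7) = 0.5
(x → (y ∧ z)): 0.8 > 0.5, so result = 0.5
(x → (x → (y ∧ z))): 0.8 > 0.5, so result = 0.5
((w ∨ (z ∧ (x → not z))) → (x → (x → (y ∧ z)))): 0.9 > 0.5, so result = 0.5
not x: Gödel ¬ of 0.8 = 0 (operand ≠ 0)
(z → not x): 0.7 > 0, so result = 0
(w ∧ x) = min(0.9, 0.8) = 0.8
((z → not x) ∧ (w ∧ x)) = min(0, 0.8) = 0
(((w ∨ (z ∧ (x → not z))) → (x → (x → (y ∧ z)))) ∨ ((z → not x) ∧ (w ∧ x))) = max(0.5, 0) = 0.5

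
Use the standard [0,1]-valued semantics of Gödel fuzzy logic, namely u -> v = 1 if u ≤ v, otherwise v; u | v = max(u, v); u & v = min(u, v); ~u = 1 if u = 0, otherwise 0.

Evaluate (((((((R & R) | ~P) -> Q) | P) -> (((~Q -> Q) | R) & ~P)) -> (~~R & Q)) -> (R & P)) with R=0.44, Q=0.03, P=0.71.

0.44

(R & R) = min(0.44, 0.44) = 0.44
~P: Gödel ¬ of 0.71 = 0 (operand ≠ 0)
((R & R) | ~P) = max(0.44, 0) = 0.44
(((R & R) | ~P) -> Q): 0.44 > 0.03, so result = 0.03
((((R & R) | ~P) -> Q) | P) = max(0.03, 0.71) = 0.71
~Q: Gödel ¬ of 0.03 = 0 (operand ≠ 0)
(~Q -> Q): 0 ≤ 0.03, so result = 1
((~Q -> Q) | R) = max(1, 0.44) = 1
~P: Gödel ¬ of 0.71 = 0 (operand ≠ 0)
(((~Q -> Q) | R) & ~P) = min(1, 0) = 0
(((((R & R) | ~P) -> Q) | P) -> (((~Q -> Q) | R) & ~P)): 0.71 > 0, so result = 0
~R: Gödel ¬ of 0.44 = 0 (operand ≠ 0)
~~R: Gödel ¬ of 0 = 1 (operand is 0)
(~~R & Q) = min(1, 0.03) = 0.03
((((((R & R) | ~P) -> Q) | P) -> (((~Q -> Q) | R) & ~P)) -> (~~R & Q)): 0 ≤ 0.03, so result = 1
(R & P) = min(0.44, 0.71) = 0.44
(((((((R & R) | ~P) -> Q) | P) -> (((~Q -> Q) | R) & ~P)) -> (~~R & Q)) -> (R & P)): 1 > 0.44, so result = 0.44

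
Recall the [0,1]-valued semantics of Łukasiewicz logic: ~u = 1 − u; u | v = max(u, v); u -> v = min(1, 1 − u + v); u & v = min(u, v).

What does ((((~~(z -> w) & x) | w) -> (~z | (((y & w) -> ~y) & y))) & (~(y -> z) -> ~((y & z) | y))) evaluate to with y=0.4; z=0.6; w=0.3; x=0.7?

(z -> w): min(1, 1 − 0.6 + 0.3) = 0.7
~(z -> w): Łukasiewicz ¬ gives 1 − 0.7 = 0.3
~~(z -> w): Łukasiewicz ¬ gives 1 − 0.3 = 0.7
(~~(z -> w) & x) = min(0.7, 0.7) = 0.7
((~~(z -> w) & x) | w) = max(0.7, 0.3) = 0.7
~z: Łukasiewicz ¬ gives 1 − 0.6 = 0.4
(y & w) = min(0.4, 0.3) = 0.3
~y: Łukasiewicz ¬ gives 1 − 0.4 = 0.6
((y & w) -> ~y): min(1, 1 − 0.3 + 0.6) = 1
(((y & w) -> ~y) & y) = min(1, 0.4) = 0.4
(~z | (((y & w) -> ~y) & y)) = max(0.4, 0.4) = 0.4
(((~~(z -> w) & x) | w) -> (~z | (((y & w) -> ~y) & y))): min(1, 1 − 0.7 + 0.4) = 0.7
(y -> z): min(1, 1 − 0.4 + 0.6) = 1
~(y -> z): Łukasiewicz ¬ gives 1 − 1 = 0
(y & z) = min(0.4, 0.6) = 0.4
((y & z) | y) = max(0.4, 0.4) = 0.4
~((y & z) | y): Łukasiewicz ¬ gives 1 − 0.4 = 0.6
(~(y -> z) -> ~((y & z) | y)): min(1, 1 − 0 + 0.6) = 1
((((~~(z -> w) & x) | w) -> (~z | (((y & w) -> ~y) & y))) & (~(y -> z) -> ~((y & z) | y))) = min(0.7, 1) = 0.7

0.70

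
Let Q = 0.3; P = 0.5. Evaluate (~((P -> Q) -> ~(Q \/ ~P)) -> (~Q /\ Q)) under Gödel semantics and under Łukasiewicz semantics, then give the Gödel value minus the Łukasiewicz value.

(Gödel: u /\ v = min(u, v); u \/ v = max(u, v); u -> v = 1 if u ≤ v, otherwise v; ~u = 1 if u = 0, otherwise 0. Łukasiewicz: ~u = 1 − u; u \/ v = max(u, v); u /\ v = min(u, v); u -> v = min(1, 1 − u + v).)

Gödel evaluation:
  (P -> Q): 0.5 > 0.3, so result = 0.3
  ~P: Gödel ¬ of 0.5 = 0 (operand ≠ 0)
  (Q \/ ~P) = max(0.3, 0) = 0.3
  ~(Q \/ ~P): Gödel ¬ of 0.3 = 0 (operand ≠ 0)
  ((P -> Q) -> ~(Q \/ ~P)): 0.3 > 0, so result = 0
  ~((P -> Q) -> ~(Q \/ ~P)): Gödel ¬ of 0 = 1 (operand is 0)
  ~Q: Gödel ¬ of 0.3 = 0 (operand ≠ 0)
  (~Q /\ Q) = min(0, 0.3) = 0
  (~((P -> Q) -> ~(Q \/ ~P)) -> (~Q /\ Q)): 1 > 0, so result = 0
  Gödel value = 0
Łukasiewicz evaluation:
  (P -> Q): min(1, 1 − 0.5 + 0.3) = 0.8
  ~P: Łukasiewicz ¬ gives 1 − 0.5 = 0.5
  (Q \/ ~P) = max(0.3, 0.5) = 0.5
  ~(Q \/ ~P): Łukasiewicz ¬ gives 1 − 0.5 = 0.5
  ((P -> Q) -> ~(Q \/ ~P)): min(1, 1 − 0.8 + 0.5) = 0.7
  ~((P -> Q) -> ~(Q \/ ~P)): Łukasiewicz ¬ gives 1 − 0.7 = 0.3
  ~Q: Łukasiewicz ¬ gives 1 − 0.3 = 0.7
  (~Q /\ Q) = min(0.7, 0.3) = 0.3
  (~((P -> Q) -> ~(Q \/ ~P)) -> (~Q /\ Q)): min(1, 1 − 0.3 + 0.3) = 1
  Łukasiewicz value = 1
Difference: 0 − 1 = -1.00

-1.00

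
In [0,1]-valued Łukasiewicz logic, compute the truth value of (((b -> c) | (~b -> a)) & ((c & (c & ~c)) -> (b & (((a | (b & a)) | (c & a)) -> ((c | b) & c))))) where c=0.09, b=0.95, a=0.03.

0.98

(b -> c): min(1, 1 − 0.95 + 0.09) = 0.14
~b: Łukasiewicz ¬ gives 1 − 0.95 = 0.05
(~b -> a): min(1, 1 − 0.05 + 0.03) = 0.98
((b -> c) | (~b -> a)) = max(0.14, 0.98) = 0.98
~c: Łukasiewicz ¬ gives 1 − 0.09 = 0.91
(c & ~c) = min(0.09, 0.91) = 0.09
(c & (c & ~c)) = min(0.09, 0.09) = 0.09
(b & a) = min(0.95, 0.03) = 0.03
(a | (b & a)) = max(0.03, 0.03) = 0.03
(c & a) = min(0.09, 0.03) = 0.03
((a | (b & a)) | (c & a)) = max(0.03, 0.03) = 0.03
(c | b) = max(0.09, 0.95) = 0.95
((c | b) & c) = min(0.95, 0.09) = 0.09
(((a | (b & a)) | (c & a)) -> ((c | b) & c)): min(1, 1 − 0.03 + 0.09) = 1
(b & (((a | (b & a)) | (c & a)) -> ((c | b) & c))) = min(0.95, 1) = 0.95
((c & (c & ~c)) -> (b & (((a | (b & a)) | (c & a)) -> ((c | b) & c)))): min(1, 1 − 0.09 + 0.95) = 1
(((b -> c) | (~b -> a)) & ((c & (c & ~c)) -> (b & (((a | (b & a)) | (c & a)) -> ((c | b) & c))))) = min(0.98, 1) = 0.98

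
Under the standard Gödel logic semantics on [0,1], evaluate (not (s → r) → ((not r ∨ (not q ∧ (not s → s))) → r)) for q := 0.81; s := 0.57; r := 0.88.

1.00

(s → r): 0.57 ≤ 0.88, so result = 1
not (s → r): Gödel ¬ of 1 = 0 (operand ≠ 0)
not r: Gödel ¬ of 0.88 = 0 (operand ≠ 0)
not q: Gödel ¬ of 0.81 = 0 (operand ≠ 0)
not s: Gödel ¬ of 0.57 = 0 (operand ≠ 0)
(not s → s): 0 ≤ 0.57, so result = 1
(not q ∧ (not s → s)) = min(0, 1) = 0
(not r ∨ (not q ∧ (not s → s))) = max(0, 0) = 0
((not r ∨ (not q ∧ (not s → s))) → r): 0 ≤ 0.88, so result = 1
(not (s → r) → ((not r ∨ (not q ∧ (not s → s))) → r)): 0 ≤ 1, so result = 1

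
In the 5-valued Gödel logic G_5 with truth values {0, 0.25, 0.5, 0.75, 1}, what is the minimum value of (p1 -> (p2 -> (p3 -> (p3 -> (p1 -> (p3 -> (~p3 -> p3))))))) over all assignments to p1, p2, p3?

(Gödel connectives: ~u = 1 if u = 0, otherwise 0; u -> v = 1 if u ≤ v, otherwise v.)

Every assignment gives 1. For instance at p1 = 0, p2 = 0, p3 = 0:
  ~p3: Gödel ¬ of 0 = 1 (operand is 0)
  (~p3 -> p3): 1 > 0, so result = 0
  (p3 -> (~p3 -> p3)): 0 ≤ 0, so result = 1
  (p1 -> (p3 -> (~p3 -> p3))): 0 ≤ 1, so result = 1
  (p3 -> (p1 -> (p3 -> (~p3 -> p3)))): 0 ≤ 1, so result = 1
  (p3 -> (p3 -> (p1 -> (p3 -> (~p3 -> p3))))): 0 ≤ 1, so result = 1
  (p2 -> (p3 -> (p3 -> (p1 -> (p3 -> (~p3 -> p3)))))): 0 ≤ 1, so result = 1
  (p1 -> (p2 -> (p3 -> (p3 -> (p1 -> (p3 -> (~p3 -> p3))))))): 0 ≤ 1, so result = 1
All 125 assignments give value 1 — the formula is a G_5-tautology.

1.00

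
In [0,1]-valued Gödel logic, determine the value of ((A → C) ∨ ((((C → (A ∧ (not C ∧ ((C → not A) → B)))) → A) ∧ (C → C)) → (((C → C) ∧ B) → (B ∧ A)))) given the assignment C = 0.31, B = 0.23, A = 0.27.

1.00

(A → C): 0.27 ≤ 0.31, so result = 1
not C: Gödel ¬ of 0.31 = 0 (operand ≠ 0)
not A: Gödel ¬ of 0.27 = 0 (operand ≠ 0)
(C → not A): 0.31 > 0, so result = 0
((C → not A) → B): 0 ≤ 0.23, so result = 1
(not C ∧ ((C → not A) → B)) = min(0, 1) = 0
(A ∧ (not C ∧ ((C → not A) → B))) = min(0.27, 0) = 0
(C → (A ∧ (not C ∧ ((C → not A) → B)))): 0.31 > 0, so result = 0
((C → (A ∧ (not C ∧ ((C → not A) → B)))) → A): 0 ≤ 0.27, so result = 1
(C → C): 0.31 ≤ 0.31, so result = 1
(((C → (A ∧ (not C ∧ ((C → not A) → B)))) → A) ∧ (C → C)) = min(1, 1) = 1
(C → C): 0.31 ≤ 0.31, so result = 1
((C → C) ∧ B) = min(1, 0.23) = 0.23
(B ∧ A) = min(0.23, 0.27) = 0.23
(((C → C) ∧ B) → (B ∧ A)): 0.23 ≤ 0.23, so result = 1
((((C → (A ∧ (not C ∧ ((C → not A) → B)))) → A) ∧ (C → C)) → (((C → C) ∧ B) → (B ∧ A))): 1 ≤ 1, so result = 1
((A → C) ∨ ((((C → (A ∧ (not C ∧ ((C → not A) → B)))) → A) ∧ (C → C)) → (((C → C) ∧ B) → (B ∧ A)))) = max(1, 1) = 1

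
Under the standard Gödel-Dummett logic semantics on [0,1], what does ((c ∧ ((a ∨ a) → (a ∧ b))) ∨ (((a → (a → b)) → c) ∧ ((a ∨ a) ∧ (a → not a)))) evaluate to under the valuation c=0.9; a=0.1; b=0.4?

0.90

(a ∨ a) = max(0.1, 0.1) = 0.1
(a ∧ b) = min(0.1, 0.4) = 0.1
((a ∨ a) → (a ∧ b)): 0.1 ≤ 0.1, so result = 1
(c ∧ ((a ∨ a) → (a ∧ b))) = min(0.9, 1) = 0.9
(a → b): 0.1 ≤ 0.4, so result = 1
(a → (a → b)): 0.1 ≤ 1, so result = 1
((a → (a → b)) → c): 1 > 0.9, so result = 0.9
(a ∨ a) = max(0.1, 0.1) = 0.1
not a: Gödel ¬ of 0.1 = 0 (operand ≠ 0)
(a → not a): 0.1 > 0, so result = 0
((a ∨ a) ∧ (a → not a)) = min(0.1, 0) = 0
(((a → (a → b)) → c) ∧ ((a ∨ a) ∧ (a → not a))) = min(0.9, 0) = 0
((c ∧ ((a ∨ a) → (a ∧ b))) ∨ (((a → (a → b)) → c) ∧ ((a ∨ a) ∧ (a → not a)))) = max(0.9, 0) = 0.9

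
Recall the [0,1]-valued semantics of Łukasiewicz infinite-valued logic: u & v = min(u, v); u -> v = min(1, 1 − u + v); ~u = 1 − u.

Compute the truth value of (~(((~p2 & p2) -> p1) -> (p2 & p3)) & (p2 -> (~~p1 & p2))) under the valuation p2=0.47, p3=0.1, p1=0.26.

0.69

~p2: Łukasiewicz ¬ gives 1 − 0.47 = 0.53
(~p2 & p2) = min(0.53, 0.47) = 0.47
((~p2 & p2) -> p1): min(1, 1 − 0.47 + 0.26) = 0.79
(p2 & p3) = min(0.47, 0.1) = 0.1
(((~p2 & p2) -> p1) -> (p2 & p3)): min(1, 1 − 0.79 + 0.1) = 0.31
~(((~p2 & p2) -> p1) -> (p2 & p3)): Łukasiewicz ¬ gives 1 − 0.31 = 0.69
~p1: Łukasiewicz ¬ gives 1 − 0.26 = 0.74
~~p1: Łukasiewicz ¬ gives 1 − 0.74 = 0.26
(~~p1 & p2) = min(0.26, 0.47) = 0.26
(p2 -> (~~p1 & p2)): min(1, 1 − 0.47 + 0.26) = 0.79
(~(((~p2 & p2) -> p1) -> (p2 & p3)) & (p2 -> (~~p1 & p2))) = min(0.69, 0.79) = 0.69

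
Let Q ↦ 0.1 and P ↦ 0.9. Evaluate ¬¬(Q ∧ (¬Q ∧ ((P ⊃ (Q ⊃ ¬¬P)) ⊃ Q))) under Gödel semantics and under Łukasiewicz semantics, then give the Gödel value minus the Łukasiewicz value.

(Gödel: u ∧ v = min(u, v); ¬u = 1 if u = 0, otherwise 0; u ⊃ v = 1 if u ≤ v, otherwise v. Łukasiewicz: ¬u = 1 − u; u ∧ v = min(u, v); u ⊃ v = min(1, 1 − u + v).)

-0.10

Gödel evaluation:
  ¬Q: Gödel ¬ of 0.1 = 0 (operand ≠ 0)
  ¬P: Gödel ¬ of 0.9 = 0 (operand ≠ 0)
  ¬¬P: Gödel ¬ of 0 = 1 (operand is 0)
  (Q ⊃ ¬¬P): 0.1 ≤ 1, so result = 1
  (P ⊃ (Q ⊃ ¬¬P)): 0.9 ≤ 1, so result = 1
  ((P ⊃ (Q ⊃ ¬¬P)) ⊃ Q): 1 > 0.1, so result = 0.1
  (¬Q ∧ ((P ⊃ (Q ⊃ ¬¬P)) ⊃ Q)) = min(0, 0.1) = 0
  (Q ∧ (¬Q ∧ ((P ⊃ (Q ⊃ ¬¬P)) ⊃ Q))) = min(0.1, 0) = 0
  ¬(Q ∧ (¬Q ∧ ((P ⊃ (Q ⊃ ¬¬P)) ⊃ Q))): Gödel ¬ of 0 = 1 (operand is 0)
  ¬¬(Q ∧ (¬Q ∧ ((P ⊃ (Q ⊃ ¬¬P)) ⊃ Q))): Gödel ¬ of 1 = 0 (operand ≠ 0)
  Gödel value = 0
Łukasiewicz evaluation:
  ¬Q: Łukasiewicz ¬ gives 1 − 0.1 = 0.9
  ¬P: Łukasiewicz ¬ gives 1 − 0.9 = 0.1
  ¬¬P: Łukasiewicz ¬ gives 1 − 0.1 = 0.9
  (Q ⊃ ¬¬P): min(1, 1 − 0.1 + 0.9) = 1
  (P ⊃ (Q ⊃ ¬¬P)): min(1, 1 − 0.9 + 1) = 1
  ((P ⊃ (Q ⊃ ¬¬P)) ⊃ Q): min(1, 1 − 1 + 0.1) = 0.1
  (¬Q ∧ ((P ⊃ (Q ⊃ ¬¬P)) ⊃ Q)) = min(0.9, 0.1) = 0.1
  (Q ∧ (¬Q ∧ ((P ⊃ (Q ⊃ ¬¬P)) ⊃ Q))) = min(0.1, 0.1) = 0.1
  ¬(Q ∧ (¬Q ∧ ((P ⊃ (Q ⊃ ¬¬P)) ⊃ Q))): Łukasiewicz ¬ gives 1 − 0.1 = 0.9
  ¬¬(Q ∧ (¬Q ∧ ((P ⊃ (Q ⊃ ¬¬P)) ⊃ Q))): Łukasiewicz ¬ gives 1 − 0.9 = 0.1
  Łukasiewicz value = 0.1
Difference: 0 − 0.1 = -0.10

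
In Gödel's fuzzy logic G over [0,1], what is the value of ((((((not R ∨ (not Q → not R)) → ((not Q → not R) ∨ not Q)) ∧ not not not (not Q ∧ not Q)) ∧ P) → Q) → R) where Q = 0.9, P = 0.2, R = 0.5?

not R: Gödel ¬ of 0.5 = 0 (operand ≠ 0)
not Q: Gödel ¬ of 0.9 = 0 (operand ≠ 0)
not R: Gödel ¬ of 0.5 = 0 (operand ≠ 0)
(not Q → not R): 0 ≤ 0, so result = 1
(not R ∨ (not Q → not R)) = max(0, 1) = 1
not Q: Gödel ¬ of 0.9 = 0 (operand ≠ 0)
not R: Gödel ¬ of 0.5 = 0 (operand ≠ 0)
(not Q → not R): 0 ≤ 0, so result = 1
not Q: Gödel ¬ of 0.9 = 0 (operand ≠ 0)
((not Q → not R) ∨ not Q) = max(1, 0) = 1
((not R ∨ (not Q → not R)) → ((not Q → not R) ∨ not Q)): 1 ≤ 1, so result = 1
not Q: Gödel ¬ of 0.9 = 0 (operand ≠ 0)
not Q: Gödel ¬ of 0.9 = 0 (operand ≠ 0)
(not Q ∧ not Q) = min(0, 0) = 0
not (not Q ∧ not Q): Gödel ¬ of 0 = 1 (operand is 0)
not not (not Q ∧ not Q): Gödel ¬ of 1 = 0 (operand ≠ 0)
not not not (not Q ∧ not Q): Gödel ¬ of 0 = 1 (operand is 0)
(((not R ∨ (not Q → not R)) → ((not Q → not R) ∨ not Q)) ∧ not not not (not Q ∧ not Q)) = min(1, 1) = 1
((((not R ∨ (not Q → not R)) → ((not Q → not R) ∨ not Q)) ∧ not not not (not Q ∧ not Q)) ∧ P) = min(1, 0.2) = 0.2
(((((not R ∨ (not Q → not R)) → ((not Q → not R) ∨ not Q)) ∧ not not not (not Q ∧ not Q)) ∧ P) → Q): 0.2 ≤ 0.9, so result = 1
((((((not R ∨ (not Q → not R)) → ((not Q → not R) ∨ not Q)) ∧ not not not (not Q ∧ not Q)) ∧ P) → Q) → R): 1 > 0.5, so result = 0.5

0.50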